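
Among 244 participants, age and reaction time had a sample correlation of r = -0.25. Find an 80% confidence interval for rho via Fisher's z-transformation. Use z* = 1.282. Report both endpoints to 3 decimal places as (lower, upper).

(-0.326, -0.171)

z_r = atanh(-0.25) = -0.255413;  SE = 1/√(n−3) = 1/√241 = 0.064416
z-limits: -0.255413 ± 1.282·0.064416 = -0.255413 ± 0.082581 = [-0.337994, -0.172832]
ρ-limits: (tanh -0.337994, tanh -0.172832) = (-0.326, -0.171)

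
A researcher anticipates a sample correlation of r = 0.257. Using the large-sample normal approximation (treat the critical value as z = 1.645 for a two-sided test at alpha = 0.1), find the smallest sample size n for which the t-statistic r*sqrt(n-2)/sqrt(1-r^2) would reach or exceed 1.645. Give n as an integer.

41

r√(n−2)/√(1−r²) ≥ 1.645  ⇔  n−2 ≥ (1.645)²·(1−r²)/r²
(1−r²)/r² = (1−0.066049)/0.066049 = 14.1403
n ≥ 2 + 2.706025·14.1403 = 2 + 38.2640 = 40.2640
⌈40.2640⌉ = 41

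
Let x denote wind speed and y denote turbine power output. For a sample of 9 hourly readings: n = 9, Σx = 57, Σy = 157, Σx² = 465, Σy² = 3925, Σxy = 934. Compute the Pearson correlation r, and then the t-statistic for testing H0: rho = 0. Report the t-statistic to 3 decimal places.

-0.461

Numerator: nΣxy − (Σx)(Σy) = 9·934 − (57)(157) = -543
Denominator: √[(nΣx²−(Σx)²)(nΣy²−(Σy)²)]
  nΣx²−(Σx)² = 9·465 − 3249 = 936;  nΣy²−(Σy)² = 9·3925 − 24649 = 10676
  √(936·10676) = √9992736 = 3161.1289
r = -543 / 3161.1289 = -0.1718
t = r·√(n−2)/√(1−r²) = -0.1718·√7 / √(1−0.029515) = -0.454540 / 0.985132 = -0.461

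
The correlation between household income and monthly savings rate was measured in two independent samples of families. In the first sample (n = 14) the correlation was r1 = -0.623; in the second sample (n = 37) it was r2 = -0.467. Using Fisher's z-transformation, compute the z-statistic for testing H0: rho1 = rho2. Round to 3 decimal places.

Fisher z-transforms: z1 = atanh(-0.623) = -0.729893, z2 = atanh(-0.467) = -0.506227; difference d = -0.223666
Var(d) = 1/11 + 1/34 = 0.0909091 + 0.0294118 = 0.1203209
z = d/√Var(d) = -0.223666 / √0.1203209 = -0.223666 / 0.346873 = -0.645

-0.645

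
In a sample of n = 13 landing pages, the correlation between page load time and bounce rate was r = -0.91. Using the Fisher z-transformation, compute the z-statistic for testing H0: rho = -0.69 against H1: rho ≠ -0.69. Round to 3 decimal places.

-2.149

z_r = atanh(-0.91) = -1.527524,  z_0 = atanh(-0.69) = -0.847956
SE = 1/√(n−3) = 1/√10 = 0.316228
z = (z_r − z_0)/SE = (-1.527524 − (-0.847956)) / 0.316228 = -0.679568 / 0.316228 = -2.149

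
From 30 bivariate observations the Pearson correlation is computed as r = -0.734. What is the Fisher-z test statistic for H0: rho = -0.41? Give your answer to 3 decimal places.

-2.607

z_r = atanh(-0.734) = -0.937345,  z_0 = atanh(-0.41) = -0.435611
SE = 1/√(n−3) = 1/√27 = 0.192450
z = (z_r − z_0)/SE = (-0.937345 − (-0.435611)) / 0.192450 = -0.501734 / 0.192450 = -2.607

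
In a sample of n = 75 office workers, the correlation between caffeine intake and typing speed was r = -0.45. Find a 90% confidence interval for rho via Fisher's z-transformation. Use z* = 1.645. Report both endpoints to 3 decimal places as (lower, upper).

(-0.591, -0.283)

z_r = atanh(-0.45) = -0.484700;  SE = 1/√(n−3) = 1/√72 = 0.117851
z-limits: -0.484700 ± 1.645·0.117851 = -0.484700 ± 0.193865 = [-0.678565, -0.290835]
ρ-limits: (tanh -0.678565, tanh -0.290835) = (-0.591, -0.283)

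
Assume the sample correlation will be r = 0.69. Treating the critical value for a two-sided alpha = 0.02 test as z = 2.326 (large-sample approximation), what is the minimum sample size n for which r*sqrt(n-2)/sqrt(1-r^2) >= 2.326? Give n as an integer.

r√(n−2)/√(1−r²) ≥ 2.326  ⇔  n−2 ≥ (2.326)²·(1−r²)/r²
(1−r²)/r² = (1−0.4761)/0.4761 = 1.1004
n ≥ 2 + 5.410276·1.1004 = 2 + 5.9535 = 7.9535
⌈7.9535⌉ = 8

8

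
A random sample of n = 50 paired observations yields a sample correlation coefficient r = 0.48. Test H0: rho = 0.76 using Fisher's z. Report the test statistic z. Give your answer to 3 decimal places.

Fisher z: atanh(0.48) = 0.522984, atanh(0.76) = 0.996215
z = (z_r − z_0)·√(n−3) = (0.522984 − 0.996215)·√47 = -0.473231 · 6.855655 = -3.244

-3.244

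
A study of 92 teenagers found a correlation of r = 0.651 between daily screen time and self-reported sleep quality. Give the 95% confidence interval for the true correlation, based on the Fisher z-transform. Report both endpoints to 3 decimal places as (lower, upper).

(0.515, 0.755)

Fisher z: z_r = atanh(r) = ½·ln((1+0.651)/(1−0.651)) = 0.777032
SE(z) = 1/√(n−3) = 1/√89 = 0.106000
95% ⇒ z* = 1.960; margin = 1.960·0.106000 = 0.207760
CI on z-scale: (0.569272, 0.984792)
Back-transform: tanh(0.569272) = 0.514824, tanh(0.984792) = 0.755133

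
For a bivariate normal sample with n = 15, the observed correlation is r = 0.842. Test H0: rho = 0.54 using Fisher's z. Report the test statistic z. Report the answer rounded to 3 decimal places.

z_r = atanh(0.842) = 1.228006,  z_0 = atanh(0.54) = 0.604156
SE = 1/√(n−3) = 1/√12 = 0.288675
z = (z_r − z_0)/SE = (1.228006 − 0.604156) / 0.288675 = 0.623850 / 0.288675 = 2.161

2.161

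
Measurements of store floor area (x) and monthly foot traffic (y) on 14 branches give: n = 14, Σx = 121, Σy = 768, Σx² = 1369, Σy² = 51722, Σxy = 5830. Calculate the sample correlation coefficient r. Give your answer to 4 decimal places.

-0.4587

Numerator: nΣxy − (Σx)(Σy) = 14·5830 − (121)(768) = -11308
Denominator: √[(nΣx²−(Σx)²)(nΣy²−(Σy)²)]
  nΣx²−(Σx)² = 14·1369 − 14641 = 4525;  nΣy²−(Σy)² = 14·51722 − 589824 = 134284
  √(4525·134284) = √607635100 = 24650.2556
r = -11308 / 24650.2556 = -0.4587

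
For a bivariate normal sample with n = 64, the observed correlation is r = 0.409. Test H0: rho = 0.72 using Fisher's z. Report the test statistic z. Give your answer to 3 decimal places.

-3.696

Fisher z: atanh(0.409) = 0.434410, atanh(0.72) = 0.907645
z = (z_r − z_0)·√(n−3) = (0.434410 − 0.907645)·√61 = -0.473235 · 7.810250 = -3.696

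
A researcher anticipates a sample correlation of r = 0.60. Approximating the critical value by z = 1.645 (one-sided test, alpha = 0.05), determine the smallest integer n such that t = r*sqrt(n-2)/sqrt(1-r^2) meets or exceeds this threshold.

7

Need r·√(n−2)/√(1−r²) ≥ 1.645
√(n−2) ≥ 1.645·√(1−0.3600) / 0.60 = 1.645·0.800000 / 0.60 = 2.1933
n−2 ≥ 4.8106  ⇒  n ≥ 6.8106
Smallest integer n = 7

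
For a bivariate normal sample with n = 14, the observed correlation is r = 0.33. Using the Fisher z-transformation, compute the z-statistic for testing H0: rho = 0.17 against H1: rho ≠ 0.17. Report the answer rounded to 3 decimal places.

0.568

z_r = atanh(0.33) = 0.342828,  z_0 = atanh(0.17) = 0.171667
SE = 1/√(n−3) = 1/√11 = 0.301511
z = (z_r − z_0)/SE = (0.342828 − 0.171667) / 0.301511 = 0.171161 / 0.301511 = 0.568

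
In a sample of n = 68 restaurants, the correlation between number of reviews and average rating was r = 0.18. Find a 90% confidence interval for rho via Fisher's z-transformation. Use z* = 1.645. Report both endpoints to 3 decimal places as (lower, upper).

z_r = atanh(0.18) = 0.181983;  SE = 1/√(n−3) = 1/√65 = 0.124035
z-limits: 0.181983 ± 1.645·0.124035 = 0.181983 ± 0.204038 = [-0.022055, 0.386021]
ρ-limits: (tanh -0.022055, tanh 0.386021) = (-0.022, 0.368)

(-0.022, 0.368)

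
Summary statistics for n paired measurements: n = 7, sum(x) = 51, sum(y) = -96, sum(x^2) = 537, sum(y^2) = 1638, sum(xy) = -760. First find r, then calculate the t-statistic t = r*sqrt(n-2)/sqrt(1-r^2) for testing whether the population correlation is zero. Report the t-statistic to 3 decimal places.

S_xy = nΣxy − ΣxΣy = 7·(-760) − 51·(-96) = -5320 − (-4896) = -424
S_xx = nΣx² − (Σx)² = 7·537 − 51² = 3759 − 2601 = 1158
S_yy = nΣy² − (Σy)² = 7·1638 − (-96)² = 11466 − 9216 = 2250
r = S_xy / √(S_xx·S_yy) = -424 / √(1158·2250) = -424 / √2605500 = -424 / 1614.1561 = -0.2627
t = r·√(n−2)/√(1−r²) = -0.2627·√5 / √(1−0.069011) = -0.587415 / 0.964878 = -0.609

-0.609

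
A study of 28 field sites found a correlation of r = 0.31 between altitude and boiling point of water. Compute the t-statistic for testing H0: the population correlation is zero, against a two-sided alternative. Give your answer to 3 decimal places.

1 − r² = 1 − 0.0961 = 0.9039;  √(1−r²) = 0.950737
√(n−2) = √26 = 5.099020
t = r·√(n−2)/√(1−r²) = 0.31 · 5.099020 / 0.950737 = 1.663

1.663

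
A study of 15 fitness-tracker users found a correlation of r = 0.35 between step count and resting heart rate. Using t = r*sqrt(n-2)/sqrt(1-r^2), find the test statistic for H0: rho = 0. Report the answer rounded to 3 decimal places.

1.347

t = r·√(n−2) / √(1−r²) with r = 0.35, n = 15
  = 0.35·√13 / √(1 − 0.1225)
  = 0.35·3.605551 / 0.936750
  = 1.261943 / 0.936750 = 1.347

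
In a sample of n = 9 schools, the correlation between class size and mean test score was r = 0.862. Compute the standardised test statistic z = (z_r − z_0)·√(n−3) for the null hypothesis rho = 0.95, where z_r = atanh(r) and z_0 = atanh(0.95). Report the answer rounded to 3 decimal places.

z_r = atanh(0.862) = 1.301076,  z_0 = atanh(0.95) = 1.831781
SE = 1/√(n−3) = 1/√6 = 0.408248
z = (z_r − z_0)/SE = (1.301076 − 1.831781) / 0.408248 = -0.530705 / 0.408248 = -1.300

-1.300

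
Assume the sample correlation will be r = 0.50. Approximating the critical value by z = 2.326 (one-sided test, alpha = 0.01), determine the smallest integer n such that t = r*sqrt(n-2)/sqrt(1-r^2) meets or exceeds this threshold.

19

r√(n−2)/√(1−r²) ≥ 2.326  ⇔  n−2 ≥ (2.326)²·(1−r²)/r²
(1−r²)/r² = (1−0.2500)/0.2500 = 3.0000
n ≥ 2 + 5.410276·3.0000 = 2 + 16.2308 = 18.2308
⌈18.2308⌉ = 19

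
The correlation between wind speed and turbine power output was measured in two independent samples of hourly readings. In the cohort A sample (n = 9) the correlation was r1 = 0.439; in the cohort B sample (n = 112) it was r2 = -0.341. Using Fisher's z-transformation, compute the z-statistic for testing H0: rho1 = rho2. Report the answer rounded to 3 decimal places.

z1 = atanh(0.439) = 0.470991,  z2 = atanh(-0.341) = -0.355224
SE = √(1/(n1−3) + 1/(n2−3)) = √(1/6 + 1/109) = √(0.1666667 + 0.0091743) = √0.1758410 = 0.419334
z = (z1 − z2)/SE = (0.470991 − (-0.355224)) / 0.419334 = 0.826215 / 0.419334 = 1.970

1.970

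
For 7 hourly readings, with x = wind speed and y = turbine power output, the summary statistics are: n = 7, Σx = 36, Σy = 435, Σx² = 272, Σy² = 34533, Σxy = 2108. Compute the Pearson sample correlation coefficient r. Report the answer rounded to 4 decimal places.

Numerator: nΣxy − (Σx)(Σy) = 7·2108 − (36)(435) = -904
Denominator: √[(nΣx²−(Σx)²)(nΣy²−(Σy)²)]
  nΣx²−(Σx)² = 7·272 − 1296 = 608;  nΣy²−(Σy)² = 7·34533 − 189225 = 52506
  √(608·52506) = √31923648 = 5650.1016
r = -904 / 5650.1016 = -0.1600

-0.1600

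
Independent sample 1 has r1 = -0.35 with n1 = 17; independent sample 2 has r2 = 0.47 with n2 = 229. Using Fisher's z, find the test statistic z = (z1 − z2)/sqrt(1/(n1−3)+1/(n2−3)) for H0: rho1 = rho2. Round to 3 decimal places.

Fisher z-transforms: z1 = atanh(-0.35) = -0.365444, z2 = atanh(0.47) = 0.510070; difference d = -0.875514
Var(d) = 1/14 + 1/226 = 0.0714286 + 0.0044248 = 0.0758534
z = d/√Var(d) = -0.875514 / √0.0758534 = -0.875514 / 0.275415 = -3.179

-3.179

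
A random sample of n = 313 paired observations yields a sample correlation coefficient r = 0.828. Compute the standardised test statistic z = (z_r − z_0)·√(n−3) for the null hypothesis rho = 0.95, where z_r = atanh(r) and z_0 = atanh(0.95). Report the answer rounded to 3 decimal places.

Fisher z: atanh(0.828) = 1.181742, atanh(0.95) = 1.831781
z = (z_r − z_0)·√(n−3) = (1.181742 − 1.831781)·√310 = -0.650039 · 17.606817 = -11.445

-11.445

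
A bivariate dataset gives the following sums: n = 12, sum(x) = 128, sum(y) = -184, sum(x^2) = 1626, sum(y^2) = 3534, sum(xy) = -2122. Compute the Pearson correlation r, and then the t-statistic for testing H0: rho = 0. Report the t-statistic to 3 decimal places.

-1.258

Numerator: nΣxy − (Σx)(Σy) = 12·(-2122) − (128)(-184) = -1912
Denominator: √[(nΣx²−(Σx)²)(nΣy²−(Σy)²)]
  nΣx²−(Σx)² = 12·1626 − 16384 = 3128;  nΣy²−(Σy)² = 12·3534 − 33856 = 8552
  √(3128·8552) = √26750656 = 5172.1036
r = -1912 / 5172.1036 = -0.3697
t = r·√(n−2)/√(1−r²) = -0.3697·√10 / √(1−0.136678) = -1.169094 / 0.929151 = -1.258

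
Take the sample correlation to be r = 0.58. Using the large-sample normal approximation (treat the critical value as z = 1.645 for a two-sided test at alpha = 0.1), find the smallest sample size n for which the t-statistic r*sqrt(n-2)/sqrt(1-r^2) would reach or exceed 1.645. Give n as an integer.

8

r√(n−2)/√(1−r²) ≥ 1.645  ⇔  n−2 ≥ (1.645)²·(1−r²)/r²
(1−r²)/r² = (1−0.3364)/0.3364 = 1.9727
n ≥ 2 + 2.706025·1.9727 = 2 + 5.3382 = 7.3382
⌈7.3382⌉ = 8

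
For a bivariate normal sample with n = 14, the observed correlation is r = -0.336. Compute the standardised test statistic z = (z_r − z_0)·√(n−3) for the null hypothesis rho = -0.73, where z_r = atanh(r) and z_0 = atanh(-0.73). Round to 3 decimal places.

Fisher z: atanh(-0.336) = -0.349577, atanh(-0.73) = -0.928727
z = (z_r − z_0)·√(n−3) = (-0.349577 − (-0.928727))·√11 = 0.579150 · 3.316625 = 1.921

1.921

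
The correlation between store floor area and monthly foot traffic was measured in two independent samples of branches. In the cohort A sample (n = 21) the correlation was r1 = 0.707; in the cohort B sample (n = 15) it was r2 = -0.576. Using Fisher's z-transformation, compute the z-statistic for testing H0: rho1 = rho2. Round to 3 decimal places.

z1 = atanh(0.707) = 0.881160,  z2 = atanh(-0.576) = -0.656456
SE = √(1/(n1−3) + 1/(n2−3)) = √(1/18 + 1/12) = √(0.0555556 + 0.0833333) = √0.1388889 = 0.372678
z = (z1 − z2)/SE = (0.881160 − (-0.656456)) / 0.372678 = 1.537616 / 0.372678 = 4.126

4.126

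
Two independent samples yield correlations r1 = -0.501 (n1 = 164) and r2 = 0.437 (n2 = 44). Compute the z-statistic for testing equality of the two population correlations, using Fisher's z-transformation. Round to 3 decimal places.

z1 = atanh(-0.501) = -0.550640,  z2 = atanh(0.437) = 0.468517
SE = √(1/(n1−3) + 1/(n2−3)) = √(1/161 + 1/41) = √(0.0062112 + 0.0243902) = √0.0306014 = 0.174933
z = (z1 − z2)/SE = (-0.550640 − 0.468517) / 0.174933 = -1.019157 / 0.174933 = -5.826

-5.826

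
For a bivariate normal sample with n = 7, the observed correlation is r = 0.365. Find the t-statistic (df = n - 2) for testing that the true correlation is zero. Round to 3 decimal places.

0.877

1 − r² = 1 − 0.133225 = 0.866775;  √(1−r²) = 0.931008
√(n−2) = √5 = 2.236068
t = r·√(n−2)/√(1−r²) = 0.365 · 2.236068 / 0.931008 = 0.877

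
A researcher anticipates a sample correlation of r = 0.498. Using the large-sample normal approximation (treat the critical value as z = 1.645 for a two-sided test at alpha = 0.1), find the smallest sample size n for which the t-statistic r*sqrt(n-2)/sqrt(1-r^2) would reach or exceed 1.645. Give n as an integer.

11

r√(n−2)/√(1−r²) ≥ 1.645  ⇔  n−2 ≥ (1.645)²·(1−r²)/r²
(1−r²)/r² = (1−0.248004)/0.248004 = 3.0322
n ≥ 2 + 2.706025·3.0322 = 2 + 8.2052 = 10.2052
⌈10.2052⌉ = 11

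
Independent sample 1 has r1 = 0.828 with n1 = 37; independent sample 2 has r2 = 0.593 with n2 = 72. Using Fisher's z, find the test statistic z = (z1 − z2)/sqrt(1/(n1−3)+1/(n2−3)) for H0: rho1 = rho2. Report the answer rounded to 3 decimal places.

2.384

z1 = atanh(0.828) = 1.181742,  z2 = atanh(0.593) = 0.682281
SE = √(1/(n1−3) + 1/(n2−3)) = √(1/34 + 1/69) = √(0.0294118 + 0.0144928) = √0.0439046 = 0.209534
z = (z1 − z2)/SE = (1.181742 − 0.682281) / 0.209534 = 0.499461 / 0.209534 = 2.384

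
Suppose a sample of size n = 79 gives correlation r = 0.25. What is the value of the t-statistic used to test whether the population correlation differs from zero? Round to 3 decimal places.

2.266

t = r·√(n−2) / √(1−r²) with r = 0.25, n = 79
  = 0.25·√77 / √(1 − 0.0625)
  = 0.25·8.774964 / 0.968246
  = 2.193741 / 0.968246 = 2.266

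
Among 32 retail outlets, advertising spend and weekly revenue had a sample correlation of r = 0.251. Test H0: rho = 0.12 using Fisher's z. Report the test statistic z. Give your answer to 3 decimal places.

0.732

z_r = atanh(0.251) = 0.256480,  z_0 = atanh(0.12) = 0.120581
SE = 1/√(n−3) = 1/√29 = 0.185695
z = (z_r − z_0)/SE = (0.256480 − 0.120581) / 0.185695 = 0.135899 / 0.185695 = 0.732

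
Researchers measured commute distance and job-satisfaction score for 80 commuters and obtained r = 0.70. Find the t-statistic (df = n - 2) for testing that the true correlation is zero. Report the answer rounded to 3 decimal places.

t = r·√(n−2) / √(1−r²) with r = 0.70, n = 80
  = 0.70·√78 / √(1 − 0.4900)
  = 0.70·8.831761 / 0.714143
  = 6.182233 / 0.714143 = 8.657

8.657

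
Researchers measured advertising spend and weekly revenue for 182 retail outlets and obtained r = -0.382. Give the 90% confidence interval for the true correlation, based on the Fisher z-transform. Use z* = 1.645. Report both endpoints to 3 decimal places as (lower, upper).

z_r = atanh(-0.382) = -0.402399;  SE = 1/√(n−3) = 1/√179 = 0.074744
z-limits: -0.402399 ± 1.645·0.074744 = -0.402399 ± 0.122954 = [-0.525353, -0.279445]
ρ-limits: (tanh -0.525353, tanh -0.279445) = (-0.482, -0.272)

(-0.482, -0.272)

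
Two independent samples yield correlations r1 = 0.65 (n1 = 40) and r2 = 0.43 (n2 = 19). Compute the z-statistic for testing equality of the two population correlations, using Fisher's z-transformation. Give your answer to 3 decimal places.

1.054

z1 = atanh(0.65) = 0.775299,  z2 = atanh(0.43) = 0.459897
SE = √(1/(n1−3) + 1/(n2−3)) = √(1/37 + 1/16) = √(0.0270270 + 0.0625000) = √0.0895270 = 0.299211
z = (z1 − z2)/SE = (0.775299 − 0.459897) / 0.299211 = 0.315402 / 0.299211 = 1.054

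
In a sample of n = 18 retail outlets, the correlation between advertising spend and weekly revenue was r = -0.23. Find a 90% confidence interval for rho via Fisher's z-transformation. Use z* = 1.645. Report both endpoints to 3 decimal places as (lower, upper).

(-0.578, 0.188)

z_r = atanh(-0.23) = -0.234189;  SE = 1/√(n−3) = 1/√15 = 0.258199
z-limits: -0.234189 ± 1.645·0.258199 = -0.234189 ± 0.424737 = [-0.658926, 0.190548]
ρ-limits: (tanh -0.658926, tanh 0.190548) = (-0.578, 0.188)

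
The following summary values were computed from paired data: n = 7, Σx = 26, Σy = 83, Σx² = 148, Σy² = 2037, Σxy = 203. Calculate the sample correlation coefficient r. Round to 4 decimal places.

S_xy = nΣxy − ΣxΣy = 7·203 − 26·83 = 1421 − 2158 = -737
S_xx = nΣx² − (Σx)² = 7·148 − 26² = 1036 − 676 = 360
S_yy = nΣy² − (Σy)² = 7·2037 − 83² = 14259 − 6889 = 7370
r = S_xy / √(S_xx·S_yy) = -737 / √(360·7370) = -737 / √2653200 = -737 / 1628.8646 = -0.4525

-0.4525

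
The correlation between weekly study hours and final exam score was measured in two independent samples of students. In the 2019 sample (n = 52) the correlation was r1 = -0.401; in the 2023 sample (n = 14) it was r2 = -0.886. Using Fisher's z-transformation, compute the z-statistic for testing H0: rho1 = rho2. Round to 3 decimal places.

z1 = atanh(-0.401) = -0.424840,  z2 = atanh(-0.886) = -1.403008
SE = √(1/(n1−3) + 1/(n2−3)) = √(1/49 + 1/11) = √(0.0204082 + 0.0909091) = √0.1113173 = 0.333642
z = (z1 − z2)/SE = (-0.424840 − (-1.403008)) / 0.333642 = 0.978168 / 0.333642 = 2.932

2.932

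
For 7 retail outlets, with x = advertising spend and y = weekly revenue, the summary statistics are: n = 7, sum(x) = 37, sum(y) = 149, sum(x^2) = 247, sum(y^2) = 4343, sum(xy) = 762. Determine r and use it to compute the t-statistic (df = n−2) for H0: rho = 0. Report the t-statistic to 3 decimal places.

S_xy = nΣxy − ΣxΣy = 7·762 − 37·149 = 5334 − 5513 = -179
S_xx = nΣx² − (Σx)² = 7·247 − 37² = 1729 − 1369 = 360
S_yy = nΣy² − (Σy)² = 7·4343 − 149² = 30401 − 22201 = 8200
r = S_xy / √(S_xx·S_yy) = -179 / √(360·8200) = -179 / √2952000 = -179 / 1718.1385 = -0.1042
t = r·√(n−2)/√(1−r²) = -0.1042·√5 / √(1−0.010858) = -0.232998 / 0.994556 = -0.234

-0.234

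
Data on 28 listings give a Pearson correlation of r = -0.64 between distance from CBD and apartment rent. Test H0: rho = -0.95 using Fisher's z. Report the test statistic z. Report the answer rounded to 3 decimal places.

Fisher z: atanh(-0.64) = -0.758174, atanh(-0.95) = -1.831781
z = (z_r − z_0)·√(n−3) = (-0.758174 − (-1.831781))·√25 = 1.073607 · 5.000000 = 5.368

5.368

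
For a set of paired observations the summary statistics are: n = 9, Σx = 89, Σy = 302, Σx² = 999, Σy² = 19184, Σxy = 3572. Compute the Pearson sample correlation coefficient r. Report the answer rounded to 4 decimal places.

Numerator: nΣxy − (Σx)(Σy) = 9·3572 − (89)(302) = 5270
Denominator: √[(nΣx²−(Σx)²)(nΣy²−(Σy)²)]
  nΣx²−(Σx)² = 9·999 − 7921 = 1070;  nΣy²−(Σy)² = 9·19184 − 91204 = 81452
  √(1070·81452) = √87153640 = 9335.6114
r = 5270 / 9335.6114 = 0.5645

0.5645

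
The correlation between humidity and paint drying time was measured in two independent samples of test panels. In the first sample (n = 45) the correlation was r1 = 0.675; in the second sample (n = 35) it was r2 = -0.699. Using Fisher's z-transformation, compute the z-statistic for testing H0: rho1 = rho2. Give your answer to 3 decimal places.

z1 = atanh(0.675) = 0.819872,  z2 = atanh(-0.699) = -0.865342
SE = √(1/(n1−3) + 1/(n2−3)) = √(1/42 + 1/32) = √(0.0238095 + 0.0312500) = √0.0550595 = 0.234648
z = (z1 − z2)/SE = (0.819872 − (-0.865342)) / 0.234648 = 1.685214 / 0.234648 = 7.182

7.182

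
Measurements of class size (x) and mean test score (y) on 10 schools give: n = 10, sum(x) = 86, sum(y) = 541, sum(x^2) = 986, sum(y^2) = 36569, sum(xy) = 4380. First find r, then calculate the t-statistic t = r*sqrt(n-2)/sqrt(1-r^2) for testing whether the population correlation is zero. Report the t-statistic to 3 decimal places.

-0.587

S_xy = nΣxy − ΣxΣy = 10·4380 − 86·541 = 43800 − 46526 = -2726
S_xx = nΣx² − (Σx)² = 10·986 − 86² = 9860 − 7396 = 2464
S_yy = nΣy² − (Σy)² = 10·36569 − 541² = 365690 − 292681 = 73009
r = S_xy / √(S_xx·S_yy) = -2726 / √(2464·73009) = -2726 / √179894176 = -2726 / 13412.4635 = -0.2032
t = r·√(n−2)/√(1−r²) = -0.2032·√8 / √(1−0.041290) = -0.574736 / 0.979137 = -0.587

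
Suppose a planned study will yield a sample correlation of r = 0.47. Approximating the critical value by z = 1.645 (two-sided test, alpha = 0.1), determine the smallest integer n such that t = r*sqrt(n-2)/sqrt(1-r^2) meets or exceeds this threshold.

Need r·√(n−2)/√(1−r²) ≥ 1.645
√(n−2) ≥ 1.645·√(1−0.2209) / 0.47 = 1.645·0.882666 / 0.47 = 3.0893
n−2 ≥ 9.5438  ⇒  n ≥ 11.5438
Smallest integer n = 12

12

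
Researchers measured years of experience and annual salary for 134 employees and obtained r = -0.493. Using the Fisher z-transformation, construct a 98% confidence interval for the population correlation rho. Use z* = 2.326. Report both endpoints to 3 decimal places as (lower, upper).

Fisher z: z_r = atanh(r) = ½·ln((1+(-0.493))/(1−(-0.493))) = -0.540016
SE(z) = 1/√(n−3) = 1/√131 = 0.087370
98% ⇒ z* = 2.326; margin = 2.326·0.087370 = 0.203223
CI on z-scale: (-0.743239, -0.336793)
Back-transform: tanh(-0.743239) = -0.631098, tanh(-0.336793) = -0.324611

(-0.631, -0.325)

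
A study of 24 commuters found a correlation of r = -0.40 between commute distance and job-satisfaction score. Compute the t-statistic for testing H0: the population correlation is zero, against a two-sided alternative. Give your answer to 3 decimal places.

-2.047

t = r·√(n−2) / √(1−r²) with r = -0.40, n = 24
  = -0.40·√22 / √(1 − 0.1600)
  = -0.40·4.690416 / 0.916515
  = -1.876166 / 0.916515 = -2.047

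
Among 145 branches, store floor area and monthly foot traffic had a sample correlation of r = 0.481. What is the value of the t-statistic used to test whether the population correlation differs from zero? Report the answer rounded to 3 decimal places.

6.561

1 − r² = 1 − 0.231361 = 0.768639;  √(1−r²) = 0.876721
√(n−2) = √143 = 11.958261
t = r·√(n−2)/√(1−r²) = 0.481 · 11.958261 / 0.876721 = 6.561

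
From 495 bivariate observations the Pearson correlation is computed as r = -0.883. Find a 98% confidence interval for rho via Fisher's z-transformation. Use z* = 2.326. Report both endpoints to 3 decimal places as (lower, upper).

z_r = atanh(-0.883) = -1.389224;  SE = 1/√(n−3) = 1/√492 = 0.045083
z-limits: -1.389224 ± 2.326·0.045083 = -1.389224 ± 0.104863 = [-1.494087, -1.284361]
ρ-limits: (tanh -1.494087, tanh -1.284361) = (-0.904, -0.858)

(-0.904, -0.858)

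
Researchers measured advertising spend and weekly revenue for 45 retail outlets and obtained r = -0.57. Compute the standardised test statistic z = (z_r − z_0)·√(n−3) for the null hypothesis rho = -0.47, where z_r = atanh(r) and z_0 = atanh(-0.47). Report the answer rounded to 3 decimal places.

z_r = atanh(-0.57) = -0.647523,  z_0 = atanh(-0.47) = -0.510070
SE = 1/√(n−3) = 1/√42 = 0.154303
z = (z_r − z_0)/SE = (-0.647523 − (-0.510070)) / 0.154303 = -0.137453 / 0.154303 = -0.891

-0.891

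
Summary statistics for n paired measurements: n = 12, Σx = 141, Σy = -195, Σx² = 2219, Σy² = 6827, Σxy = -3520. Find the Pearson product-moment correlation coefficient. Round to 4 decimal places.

S_xy = nΣxy − ΣxΣy = 12·(-3520) − 141·(-195) = -42240 − (-27495) = -14745
S_xx = nΣx² − (Σx)² = 12·2219 − 141² = 26628 − 19881 = 6747
S_yy = nΣy² − (Σy)² = 12·6827 − (-195)² = 81924 − 38025 = 43899
r = S_xy / √(S_xx·S_yy) = -14745 / √(6747·43899) = -14745 / √296186553 = -14745 / 17210.0713 = -0.8568

-0.8568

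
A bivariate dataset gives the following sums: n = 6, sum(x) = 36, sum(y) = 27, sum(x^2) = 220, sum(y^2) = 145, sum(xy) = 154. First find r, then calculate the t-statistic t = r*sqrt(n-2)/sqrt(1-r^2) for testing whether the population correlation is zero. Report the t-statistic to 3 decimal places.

-2.921

S_xy = nΣxy − ΣxΣy = 6·154 − 36·27 = 924 − 972 = -48
S_xx = nΣx² − (Σx)² = 6·220 − 36² = 1320 − 1296 = 24
S_yy = nΣy² − (Σy)² = 6·145 − 27² = 870 − 729 = 141
r = S_xy / √(S_xx·S_yy) = -48 / √(24·141) = -48 / √3384 = -48 / 58.1722 = -0.8251
t = r·√(n−2)/√(1−r²) = -0.8251·√4 / √(1−0.680790) = -1.650200 / 0.564987 = -2.921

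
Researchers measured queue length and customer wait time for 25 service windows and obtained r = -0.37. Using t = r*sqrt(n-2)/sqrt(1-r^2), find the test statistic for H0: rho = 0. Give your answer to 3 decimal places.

t = r·√(n−2) / √(1−r²) with r = -0.37, n = 25
  = -0.37·√23 / √(1 − 0.1369)
  = -0.37·4.795832 / 0.929032
  = -1.774458 / 0.929032 = -1.910

-1.910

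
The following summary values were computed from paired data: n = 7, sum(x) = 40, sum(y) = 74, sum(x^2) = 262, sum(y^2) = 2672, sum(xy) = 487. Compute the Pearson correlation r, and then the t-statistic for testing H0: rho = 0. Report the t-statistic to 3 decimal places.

S_xy = nΣxy − ΣxΣy = 7·487 − 40·74 = 3409 − 2960 = 449
S_xx = nΣx² − (Σx)² = 7·262 − 40² = 1834 − 1600 = 234
S_yy = nΣy² − (Σy)² = 7·2672 − 74² = 18704 − 5476 = 13228
r = S_xy / √(S_xx·S_yy) = 449 / √(234·13228) = 449 / √3095352 = 449 / 1759.3612 = 0.2552
t = r·√(n−2)/√(1−r²) = 0.2552·√5 / √(1−0.065127) = 0.570645 / 0.966888 = 0.590

0.590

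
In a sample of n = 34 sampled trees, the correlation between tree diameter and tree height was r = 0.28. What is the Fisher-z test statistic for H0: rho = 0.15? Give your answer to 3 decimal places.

0.760

z_r = atanh(0.28) = 0.287682,  z_0 = atanh(0.15) = 0.151140
SE = 1/√(n−3) = 1/√31 = 0.179605
z = (z_r − z_0)/SE = (0.287682 − 0.151140) / 0.179605 = 0.136542 / 0.179605 = 0.760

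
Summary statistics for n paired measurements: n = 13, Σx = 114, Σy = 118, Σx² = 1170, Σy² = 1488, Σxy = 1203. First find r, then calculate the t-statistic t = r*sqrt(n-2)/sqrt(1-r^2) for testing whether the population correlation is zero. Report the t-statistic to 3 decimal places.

2.700

Numerator: nΣxy − (Σx)(Σy) = 13·1203 − (114)(118) = 2187
Denominator: √[(nΣx²−(Σx)²)(nΣy²−(Σy)²)]
  nΣx²−(Σx)² = 13·1170 − 12996 = 2214;  nΣy²−(Σy)² = 13·1488 − 13924 = 5420
  √(2214·5420) = √11999880 = 3464.0843
r = 2187 / 3464.0843 = 0.6313
t = r·√(n−2)/√(1−r²) = 0.6313·√11 / √(1−0.398540) = 2.093785 / 0.775539 = 2.700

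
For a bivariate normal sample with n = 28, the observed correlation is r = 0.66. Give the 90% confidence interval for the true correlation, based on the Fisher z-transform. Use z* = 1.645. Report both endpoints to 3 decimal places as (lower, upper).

Fisher z: z_r = atanh(r) = ½·ln((1+0.66)/(1−0.66)) = 0.792814
SE(z) = 1/√(n−3) = 1/√25 = 0.200000
90% ⇒ z* = 1.645; margin = 1.645·0.200000 = 0.329000
CI on z-scale: (0.463814, 1.121814)
Back-transform: tanh(0.463814) = 0.433188, tanh(1.121814) = 0.808199

(0.433, 0.808)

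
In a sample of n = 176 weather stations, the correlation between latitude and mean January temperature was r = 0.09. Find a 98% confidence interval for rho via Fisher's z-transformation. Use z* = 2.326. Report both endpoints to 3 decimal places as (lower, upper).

Fisher z: z_r = atanh(r) = ½·ln((1+0.09)/(1−0.09)) = 0.090244
SE(z) = 1/√(n−3) = 1/√173 = 0.076029
98% ⇒ z* = 2.326; margin = 2.326·0.076029 = 0.176843
CI on z-scale: (-0.086599, 0.267087)
Back-transform: tanh(-0.086599) = -0.086383, tanh(0.267087) = 0.260912

(-0.086, 0.261)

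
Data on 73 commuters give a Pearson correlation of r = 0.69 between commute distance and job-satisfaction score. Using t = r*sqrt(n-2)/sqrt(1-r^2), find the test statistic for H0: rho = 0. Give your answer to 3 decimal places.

8.033

t = r·√(n−2) / √(1−r²) with r = 0.69, n = 73
  = 0.69·√71 / √(1 − 0.4761)
  = 0.69·8.426150 / 0.723809
  = 5.814043 / 0.723809 = 8.033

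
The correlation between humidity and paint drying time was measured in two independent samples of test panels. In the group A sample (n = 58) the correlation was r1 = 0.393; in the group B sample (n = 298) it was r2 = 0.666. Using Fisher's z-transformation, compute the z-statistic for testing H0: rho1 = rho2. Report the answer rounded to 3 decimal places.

z1 = atanh(0.393) = 0.415343,  z2 = atanh(0.666) = 0.803520
SE = √(1/(n1−3) + 1/(n2−3)) = √(1/55 + 1/295) = √(0.0181818 + 0.0033898) = √0.0215716 = 0.146873
z = (z1 − z2)/SE = (0.415343 − 0.803520) / 0.146873 = -0.388177 / 0.146873 = -2.643

-2.643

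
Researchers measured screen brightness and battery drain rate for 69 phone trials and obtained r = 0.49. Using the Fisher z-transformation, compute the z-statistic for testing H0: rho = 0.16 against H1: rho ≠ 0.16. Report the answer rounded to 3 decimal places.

3.044

Fisher z: atanh(0.49) = 0.536060, atanh(0.16) = 0.161387
z = (z_r − z_0)·√(n−3) = (0.536060 − 0.161387)·√66 = 0.374673 · 8.124038 = 3.044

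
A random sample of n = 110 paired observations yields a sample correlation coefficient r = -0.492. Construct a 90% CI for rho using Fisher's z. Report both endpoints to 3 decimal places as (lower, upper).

(-0.603, -0.362)

Fisher z: z_r = atanh(r) = ½·ln((1+(-0.492))/(1−(-0.492))) = -0.538696
SE(z) = 1/√(n−3) = 1/√107 = 0.096674
90% ⇒ z* = 1.645; margin = 1.645·0.096674 = 0.159029
CI on z-scale: (-0.697725, -0.379667)
Back-transform: tanh(-0.697725) = -0.602922, tanh(-0.379667) = -0.362418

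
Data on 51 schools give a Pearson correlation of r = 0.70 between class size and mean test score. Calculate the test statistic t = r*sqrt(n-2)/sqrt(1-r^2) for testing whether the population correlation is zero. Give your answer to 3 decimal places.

1 − r² = 1 − 0.4900 = 0.5100;  √(1−r²) = 0.714143
√(n−2) = √49 = 7.000000
t = r·√(n−2)/√(1−r²) = 0.70 · 7.000000 / 0.714143 = 6.861

6.861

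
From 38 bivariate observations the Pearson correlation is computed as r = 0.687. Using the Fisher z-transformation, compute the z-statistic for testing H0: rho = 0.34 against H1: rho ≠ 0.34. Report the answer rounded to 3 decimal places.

2.888

Fisher z: atanh(0.687) = 0.842252, atanh(0.34) = 0.354093
z = (z_r − z_0)·√(n−3) = (0.842252 − 0.354093)·√35 = 0.488159 · 5.916080 = 2.888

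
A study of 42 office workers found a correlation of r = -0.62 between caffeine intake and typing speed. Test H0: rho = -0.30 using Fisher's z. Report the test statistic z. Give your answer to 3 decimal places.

-2.595

Fisher z: atanh(-0.62) = -0.725005, atanh(-0.30) = -0.309520
z = (z_r − z_0)·√(n−3) = (-0.725005 − (-0.309520))·√39 = -0.415485 · 6.244998 = -2.595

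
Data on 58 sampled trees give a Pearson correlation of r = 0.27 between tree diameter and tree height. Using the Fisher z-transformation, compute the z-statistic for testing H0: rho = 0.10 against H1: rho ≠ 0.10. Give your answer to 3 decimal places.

1.309

z_r = atanh(0.27) = 0.276864,  z_0 = atanh(0.10) = 0.100335
SE = 1/√(n−3) = 1/√55 = 0.134840
z = (z_r − z_0)/SE = (0.276864 − 0.100335) / 0.134840 = 0.176529 / 0.134840 = 1.309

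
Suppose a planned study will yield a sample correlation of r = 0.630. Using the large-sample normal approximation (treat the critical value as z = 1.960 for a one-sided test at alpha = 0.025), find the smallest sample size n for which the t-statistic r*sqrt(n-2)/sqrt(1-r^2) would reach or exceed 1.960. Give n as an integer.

8

r√(n−2)/√(1−r²) ≥ 1.960  ⇔  n−2 ≥ (1.960)²·(1−r²)/r²
(1−r²)/r² = (1−0.396900)/0.396900 = 1.5195
n ≥ 2 + 3.8416·1.5195 = 2 + 5.8373 = 7.8373
⌈7.8373⌉ = 8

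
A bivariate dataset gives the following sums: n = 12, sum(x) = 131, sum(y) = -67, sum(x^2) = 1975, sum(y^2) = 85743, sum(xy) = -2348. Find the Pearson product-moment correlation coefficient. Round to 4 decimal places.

-0.2370

S_xy = nΣxy − ΣxΣy = 12·(-2348) − 131·(-67) = -28176 − (-8777) = -19399
S_xx = nΣx² − (Σx)² = 12·1975 − 131² = 23700 − 17161 = 6539
S_yy = nΣy² − (Σy)² = 12·85743 − (-67)² = 1028916 − 4489 = 1024427
r = S_xy / √(S_xx·S_yy) = -19399 / √(6539·1024427) = -19399 / √6698728153 = -19399 / 81845.7583 = -0.2370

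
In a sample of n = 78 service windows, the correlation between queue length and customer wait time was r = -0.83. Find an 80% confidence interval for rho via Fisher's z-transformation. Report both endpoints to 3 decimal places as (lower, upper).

(-0.871, -0.778)

z_r = atanh(-0.83) = -1.188136;  SE = 1/√(n−3) = 1/√75 = 0.115470
z-limits: -1.188136 ± 1.282·0.115470 = -1.188136 ± 0.148033 = [-1.336169, -1.040103]
ρ-limits: (tanh -1.336169, tanh -1.040103) = (-0.871, -0.778)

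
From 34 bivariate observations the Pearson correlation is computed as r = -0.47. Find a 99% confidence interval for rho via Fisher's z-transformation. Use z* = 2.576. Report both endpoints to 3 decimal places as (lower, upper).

(-0.750, -0.047)

z_r = atanh(-0.47) = -0.510070;  SE = 1/√(n−3) = 1/√31 = 0.179605
z-limits: -0.510070 ± 2.576·0.179605 = -0.510070 ± 0.462662 = [-0.972732, -0.047408]
ρ-limits: (tanh -0.972732, tanh -0.047408) = (-0.750, -0.047)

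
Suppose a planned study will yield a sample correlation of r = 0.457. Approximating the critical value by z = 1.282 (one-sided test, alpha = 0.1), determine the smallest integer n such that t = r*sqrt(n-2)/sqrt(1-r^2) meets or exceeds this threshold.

Need r·√(n−2)/√(1−r²) ≥ 1.282
√(n−2) ≥ 1.282·√(1−0.208849) / 0.457 = 1.282·0.889467 / 0.457 = 2.4952
n−2 ≥ 6.2260  ⇒  n ≥ 8.2260
Smallest integer n = 9

9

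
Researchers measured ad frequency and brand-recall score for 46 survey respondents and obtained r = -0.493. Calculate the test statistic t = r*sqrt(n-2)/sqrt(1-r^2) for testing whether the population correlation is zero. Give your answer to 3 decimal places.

t = r·√(n−2) / √(1−r²) with r = -0.493, n = 46
  = -0.493·√44 / √(1 − 0.243049)
  = -0.493·6.633250 / 0.870029
  = -3.270192 / 0.870029 = -3.759

-3.759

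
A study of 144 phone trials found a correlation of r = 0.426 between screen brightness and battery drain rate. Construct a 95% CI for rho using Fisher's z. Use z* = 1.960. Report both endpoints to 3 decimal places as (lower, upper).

(0.282, 0.551)

Fisher z: z_r = atanh(r) = ½·ln((1+0.426)/(1−0.426)) = 0.455000
SE(z) = 1/√(n−3) = 1/√141 = 0.084215
95% ⇒ z* = 1.960; margin = 1.960·0.084215 = 0.165061
CI on z-scale: (0.289939, 0.620061)
Back-transform: tanh(0.289939) = 0.282079, tanh(0.620061) = 0.551170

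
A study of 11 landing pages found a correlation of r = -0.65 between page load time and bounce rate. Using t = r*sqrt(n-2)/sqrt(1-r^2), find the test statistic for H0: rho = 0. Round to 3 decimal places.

t = r·√(n−2) / √(1−r²) with r = -0.65, n = 11
  = -0.65·√9 / √(1 − 0.4225)
  = -0.65·3.000000 / 0.759934
  = -1.950000 / 0.759934 = -2.566

-2.566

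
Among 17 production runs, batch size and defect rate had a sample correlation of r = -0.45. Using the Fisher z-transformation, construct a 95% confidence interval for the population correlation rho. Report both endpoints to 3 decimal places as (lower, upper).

(-0.765, 0.039)

z_r = atanh(-0.45) = -0.484700;  SE = 1/√(n−3) = 1/√14 = 0.267261
z-limits: -0.484700 ± 1.960·0.267261 = -0.484700 ± 0.523832 = [-1.008532, 0.039132]
ρ-limits: (tanh -1.008532, tanh 0.039132) = (-0.765, 0.039)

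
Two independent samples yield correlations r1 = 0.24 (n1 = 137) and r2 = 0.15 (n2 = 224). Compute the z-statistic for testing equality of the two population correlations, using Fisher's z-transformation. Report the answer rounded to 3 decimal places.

0.855

z1 = atanh(0.24) = 0.244774,  z2 = atanh(0.15) = 0.151140
SE = √(1/(n1−3) + 1/(n2−3)) = √(1/134 + 1/221) = √(0.0074627 + 0.0045249) = √0.0119876 = 0.109488
z = (z1 − z2)/SE = (0.244774 − 0.151140) / 0.109488 = 0.093634 / 0.109488 = 0.855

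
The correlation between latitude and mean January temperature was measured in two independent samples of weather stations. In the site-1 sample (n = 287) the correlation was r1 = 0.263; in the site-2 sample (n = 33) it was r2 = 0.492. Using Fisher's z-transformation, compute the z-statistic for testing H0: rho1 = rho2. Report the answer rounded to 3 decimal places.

-1.403

Fisher z-transforms: z1 = atanh(0.263) = 0.269329, z2 = atanh(0.492) = 0.538696; difference d = -0.269367
Var(d) = 1/284 + 1/30 = 0.0035211 + 0.0333333 = 0.0368544
z = d/√Var(d) = -0.269367 / √0.0368544 = -0.269367 / 0.191975 = -1.403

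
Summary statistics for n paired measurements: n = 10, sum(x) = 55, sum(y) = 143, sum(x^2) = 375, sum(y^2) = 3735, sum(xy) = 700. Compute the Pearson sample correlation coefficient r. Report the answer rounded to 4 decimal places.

S_xy = nΣxy − ΣxΣy = 10·700 − 55·143 = 7000 − 7865 = -865
S_xx = nΣx² − (Σx)² = 10·375 − 55² = 3750 − 3025 = 725
S_yy = nΣy² − (Σy)² = 10·3735 − 143² = 37350 − 20449 = 16901
r = S_xy / √(S_xx·S_yy) = -865 / √(725·16901) = -865 / √12253225 = -865 / 3500.4607 = -0.2471

-0.2471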